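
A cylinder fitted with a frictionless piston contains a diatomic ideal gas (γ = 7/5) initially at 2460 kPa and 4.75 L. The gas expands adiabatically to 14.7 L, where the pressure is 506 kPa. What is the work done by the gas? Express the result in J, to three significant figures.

W ≈ 10600 J

Adiabatic: W = (P₁V₁ − P₂V₂)/(γ − 1) with γ = 7/5.
P₁V₁ = 11685 J, P₂V₂ = 7438 J.
W = (11685 − 7438) / 0.4 = 10617 J.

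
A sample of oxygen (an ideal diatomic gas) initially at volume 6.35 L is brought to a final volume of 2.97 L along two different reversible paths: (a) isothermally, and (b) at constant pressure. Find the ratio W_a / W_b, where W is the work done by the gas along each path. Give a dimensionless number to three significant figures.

W_a / W_b ≈ 1.43

Path (a) isothermal: W = P₁V₁ ln(V₂/V₁) → W_a/(P₁V₁) = -0.7599.
Path (b) isobaric: W = P₁(V₂ − V₁) → W_b/(P₁V₁) = -0.5323.
W_a / W_b = -0.7599 / -0.5323 = 1.428.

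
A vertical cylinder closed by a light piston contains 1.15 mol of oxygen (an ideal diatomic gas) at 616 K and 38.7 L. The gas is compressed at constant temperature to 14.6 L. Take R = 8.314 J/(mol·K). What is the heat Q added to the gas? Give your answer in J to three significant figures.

Q ≈ -5740 J

Isothermal ⇒ ΔU = 0, so Q = W = nRT ln(V₂/V₁).
Q = (1.15)(8.314)(616) ln(14.6/38.7) = 5890 × -0.9748 = -5741 J.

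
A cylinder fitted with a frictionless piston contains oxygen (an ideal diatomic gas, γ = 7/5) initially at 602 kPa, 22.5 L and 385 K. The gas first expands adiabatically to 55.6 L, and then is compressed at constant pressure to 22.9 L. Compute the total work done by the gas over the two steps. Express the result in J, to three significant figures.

W_total ≈ 4730 J

Step 1 (adiabatic): W = (P₁V₁ − P₂V₂)/(γ−1) = (13545 − 9432)/0.4 = 10282 J.
After step 1: P = 169.6 kPa, V = 55.6 L, T = 268.1 K.
Step 2 (isobaric): W = PΔV = (169.6 kPa)(22.9 − 55.6 L) = -5547 J.
W_total = 10282 − 5547 = 4734 J.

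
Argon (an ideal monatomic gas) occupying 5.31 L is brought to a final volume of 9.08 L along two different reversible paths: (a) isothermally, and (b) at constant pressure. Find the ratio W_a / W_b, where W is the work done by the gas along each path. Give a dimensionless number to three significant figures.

W_a / W_b ≈ 0.756

Path (a) isothermal: W = P₁V₁ ln(V₂/V₁) → W_a/(P₁V₁) = 0.5365.
Path (b) isobaric: W = P₁(V₂ − V₁) → W_b/(P₁V₁) = 0.71.
W_a / W_b = 0.5365 / 0.71 = 0.7556.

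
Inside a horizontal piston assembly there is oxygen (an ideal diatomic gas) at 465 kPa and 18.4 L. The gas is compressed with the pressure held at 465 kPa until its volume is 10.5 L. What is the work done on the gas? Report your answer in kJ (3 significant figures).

Isobaric: W = P ΔV.
W = (465 kPa)(10.5 − 18.4 L) = (465)(-7.9) = -3673 J.
Work on gas = −W_by = 3673 J.

W ≈ 3.67 kJ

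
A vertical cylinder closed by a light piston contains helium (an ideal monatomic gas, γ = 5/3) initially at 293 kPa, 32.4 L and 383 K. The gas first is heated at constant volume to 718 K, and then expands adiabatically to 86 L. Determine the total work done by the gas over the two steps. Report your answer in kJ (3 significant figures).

Step 1 (isochoric): W = 0 (constant volume).
After step 1: P = 549.3 kPa (V unchanged).
Step 2 (adiabatic): W = (P₁V₁ − P₂V₂)/(γ−1) = (17797 − 9283)/0.667 = 12770 J.
W_total = 0 + 12770 = 12770 J.

W_total ≈ 12.8 kJ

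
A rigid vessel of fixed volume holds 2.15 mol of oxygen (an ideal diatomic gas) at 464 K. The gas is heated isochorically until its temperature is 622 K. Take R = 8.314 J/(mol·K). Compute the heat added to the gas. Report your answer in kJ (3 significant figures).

Constant volume ⇒ W = 0, so Q = ΔU = nCᵥΔT with Cᵥ = 5R/2 = 20.79 J/(mol·K).
ΔU = (2.15)(20.79)(622 − 464) = 7061 J.

Q ≈ 7.06 kJ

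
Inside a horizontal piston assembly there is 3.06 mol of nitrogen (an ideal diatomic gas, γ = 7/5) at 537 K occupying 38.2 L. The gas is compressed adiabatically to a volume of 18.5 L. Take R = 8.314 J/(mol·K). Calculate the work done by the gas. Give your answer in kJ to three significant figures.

W ≈ -11.5 kJ

Adiabatic: TV^(γ−1) = const with γ = 7/5.
T₂ = T₁ (V₁/V₂)^(γ−1) = 537 × (38.2/18.5)^0.4 = 537 × 1.336 = 717.7 K.
W_by = nCᵥ(T₁ − T₂) = (3.06)(20.79)(537 − 717.7) = -11492 J.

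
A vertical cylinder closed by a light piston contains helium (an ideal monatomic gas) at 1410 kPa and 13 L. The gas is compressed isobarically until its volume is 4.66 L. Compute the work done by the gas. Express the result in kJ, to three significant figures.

Isobaric: W = P ΔV.
W = (1410 kPa)(4.66 − 13 L) = (1410)(-8.34) = -11759 J.

W ≈ -11.8 kJ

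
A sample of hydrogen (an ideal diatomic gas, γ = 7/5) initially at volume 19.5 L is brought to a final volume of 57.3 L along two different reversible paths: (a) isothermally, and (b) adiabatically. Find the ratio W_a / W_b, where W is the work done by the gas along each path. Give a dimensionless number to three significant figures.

Path (a) isothermal: W = P₁V₁ ln(V₂/V₁) → W_a/(P₁V₁) = 1.078.
Path (b) adiabatic: W = P₁V₁(1 − (V₁/V₂)^(γ−1))/(γ−1) → W_b/(P₁V₁) = 0.8756.
W_a / W_b = 1.078 / 0.8756 = 1.231.

W_a / W_b ≈ 1.23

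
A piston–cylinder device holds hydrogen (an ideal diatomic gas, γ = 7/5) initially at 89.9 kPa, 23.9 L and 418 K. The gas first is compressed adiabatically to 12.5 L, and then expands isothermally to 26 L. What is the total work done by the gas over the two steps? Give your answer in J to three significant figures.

W_total ≈ 449 J

Step 1 (adiabatic): W = (P₁V₁ − P₂V₂)/(γ−1) = (2149 − 2785)/0.4 = -1590 J.
After step 1: P = 222.8 kPa, V = 12.5 L, T = 541.7 K.
Step 2 (isothermal): W = P₁V₁ ln(V₂/V₁) = (2785) ln(26/12.5) = 2039 J.
W_total = -1590 + 2039 = 449.5 J.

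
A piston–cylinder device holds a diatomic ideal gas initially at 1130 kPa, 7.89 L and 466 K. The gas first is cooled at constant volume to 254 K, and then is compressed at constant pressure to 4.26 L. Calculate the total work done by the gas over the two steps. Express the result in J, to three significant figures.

W_total ≈ -2240 J

Step 1 (isochoric): W = 0 (constant volume).
After step 1: P = 615.9 kPa (V unchanged).
Step 2 (isobaric): W = PΔV = (615.9 kPa)(4.26 − 7.89 L) = -2236 J.
W_total = 0 − 2236 = -2236 J.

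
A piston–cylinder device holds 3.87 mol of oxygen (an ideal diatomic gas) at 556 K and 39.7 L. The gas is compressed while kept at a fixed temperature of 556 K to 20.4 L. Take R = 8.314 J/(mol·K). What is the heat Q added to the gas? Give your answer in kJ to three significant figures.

Isothermal ⇒ ΔU = 0, so Q = W = nRT ln(V₂/V₁).
Q = (3.87)(8.314)(556) ln(20.4/39.7) = 17889 × -0.6658 = -11911 J.

Q ≈ -11.9 kJ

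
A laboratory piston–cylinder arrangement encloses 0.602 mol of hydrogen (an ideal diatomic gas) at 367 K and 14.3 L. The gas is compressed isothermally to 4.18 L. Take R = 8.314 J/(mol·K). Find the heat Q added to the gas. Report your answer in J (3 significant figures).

Isothermal ⇒ ΔU = 0, so Q = W = nRT ln(V₂/V₁).
Q = (0.602)(8.314)(367) ln(4.18/14.3) = 1837 × -1.23 = -2259 J.

Q ≈ -2260 J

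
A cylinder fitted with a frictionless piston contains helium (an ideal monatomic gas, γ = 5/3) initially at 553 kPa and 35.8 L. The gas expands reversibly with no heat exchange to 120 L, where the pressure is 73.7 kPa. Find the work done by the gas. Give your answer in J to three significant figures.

Adiabatic: W = (P₁V₁ − P₂V₂)/(γ − 1) with γ = 5/3.
P₁V₁ = 19797 J, P₂V₂ = 8844 J.
W = (19797 − 8844) / 0.6667 = 16430 J.

W ≈ 16400 J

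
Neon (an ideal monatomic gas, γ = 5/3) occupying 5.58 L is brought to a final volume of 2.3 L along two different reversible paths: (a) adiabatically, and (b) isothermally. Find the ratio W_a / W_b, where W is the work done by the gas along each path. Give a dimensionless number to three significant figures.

W_a / W_b ≈ 1.36

Path (a) adiabatic: W = P₁V₁(1 − (V₁/V₂)^(γ−1))/(γ−1) → W_a/(P₁V₁) = -1.208.
Path (b) isothermal: W = P₁V₁ ln(V₂/V₁) → W_b/(P₁V₁) = -0.8863.
W_a / W_b = -1.208 / -0.8863 = 1.363.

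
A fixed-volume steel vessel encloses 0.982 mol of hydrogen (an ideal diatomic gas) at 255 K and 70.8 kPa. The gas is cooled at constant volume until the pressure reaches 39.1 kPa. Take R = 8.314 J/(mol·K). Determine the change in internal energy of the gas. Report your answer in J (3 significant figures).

Constant volume ⇒ W = 0, so Q = ΔU = nCᵥΔT with Cᵥ = 5R/2 = 20.79 J/(mol·K).
At constant V, T₂/T₁ = P₂/P₁ ⇒ ΔT = T₁(P₂/P₁ − 1) = 255·(39.1/70.8 − 1) = -114.2 K.
ΔU = (0.982)(20.79)(-114.2) = -2330 J.

ΔU ≈ -2330 J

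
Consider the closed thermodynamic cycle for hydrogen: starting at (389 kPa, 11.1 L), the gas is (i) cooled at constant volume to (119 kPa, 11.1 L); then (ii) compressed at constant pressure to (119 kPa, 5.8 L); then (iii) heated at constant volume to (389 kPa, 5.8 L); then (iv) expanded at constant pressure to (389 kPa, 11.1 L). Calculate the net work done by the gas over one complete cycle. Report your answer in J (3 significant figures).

Constant-volume legs do no work.
W(ii) = (119)(5.8 − 11.1) = -630.7 J; W(iv) = (389)(11.1 − 5.8) = 2062 J.
W_net = -630.7 + 2062 = 1431 J (the clockwise enclosed area).

W_net ≈ 1430 J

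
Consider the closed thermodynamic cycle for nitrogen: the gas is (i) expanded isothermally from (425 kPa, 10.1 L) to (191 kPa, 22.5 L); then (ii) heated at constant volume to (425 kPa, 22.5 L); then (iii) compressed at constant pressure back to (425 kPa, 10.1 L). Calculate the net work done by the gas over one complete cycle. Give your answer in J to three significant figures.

Leg (i): W = PᵢVᵢ ln(V_f/Vᵢ) = (4292) ln(22.5/10.1) = 3438 J.
Leg (ii): W = 0.
Leg (iii): W = PΔV = (425)(10.1 − 22.5) = -5270 J.
W_net = 3438 − 5270 = -1832 J.

W_net ≈ -1830 J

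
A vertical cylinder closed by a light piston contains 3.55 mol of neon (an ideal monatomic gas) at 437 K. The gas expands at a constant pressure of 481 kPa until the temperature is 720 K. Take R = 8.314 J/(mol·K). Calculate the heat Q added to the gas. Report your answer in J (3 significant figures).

Q ≈ 20900 J

Isobaric: W = nRΔT = (3.55)(8.314)(283) = 8353 J.
ΔU = nCᵥΔT with Cᵥ = 3R/2: ΔU = (3.55)(12.47)(283) = 12529 J.
Q = ΔU + W = 12529 + 8353 = 20882 J.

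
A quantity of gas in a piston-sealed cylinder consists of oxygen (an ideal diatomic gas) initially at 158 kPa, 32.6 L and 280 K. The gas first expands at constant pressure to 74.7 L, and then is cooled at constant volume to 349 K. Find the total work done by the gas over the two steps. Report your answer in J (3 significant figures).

Step 1 (isobaric): W = PΔV = (158 kPa)(74.7 − 32.6 L) = 6652 J.
Step 2 (isochoric): W = 0 (constant volume).
W_total = 6652 + 0 = 6652 J.

W_total ≈ 6650 J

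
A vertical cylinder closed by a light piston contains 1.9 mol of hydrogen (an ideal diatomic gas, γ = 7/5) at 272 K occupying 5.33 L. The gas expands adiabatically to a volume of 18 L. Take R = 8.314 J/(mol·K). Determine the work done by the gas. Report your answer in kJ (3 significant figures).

Adiabatic: TV^(γ−1) = const with γ = 7/5.
T₂ = T₁ (V₁/V₂)^(γ−1) = 272 × (5.33/18)^0.4 = 272 × 0.6146 = 167.2 K.
W_by = nCᵥ(T₁ − T₂) = (1.9)(20.79)(272 − 167.2) = 4140 J.

W ≈ 4.14 kJ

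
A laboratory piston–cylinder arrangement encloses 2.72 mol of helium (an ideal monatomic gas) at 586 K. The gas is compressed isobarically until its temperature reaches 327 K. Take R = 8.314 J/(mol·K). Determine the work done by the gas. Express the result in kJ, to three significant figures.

W ≈ -5.86 kJ

Isobaric: W = P ΔV = nR ΔT.
W = (2.72)(8.314)(327 − 586) = -5857 J.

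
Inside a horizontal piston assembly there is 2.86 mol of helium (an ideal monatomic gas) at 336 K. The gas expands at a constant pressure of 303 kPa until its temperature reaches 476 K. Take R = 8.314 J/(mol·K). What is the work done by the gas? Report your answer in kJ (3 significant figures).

Isobaric: W = P ΔV = nR ΔT.
W = (2.86)(8.314)(476 − 336) = 3329 J.

W ≈ 3.33 kJ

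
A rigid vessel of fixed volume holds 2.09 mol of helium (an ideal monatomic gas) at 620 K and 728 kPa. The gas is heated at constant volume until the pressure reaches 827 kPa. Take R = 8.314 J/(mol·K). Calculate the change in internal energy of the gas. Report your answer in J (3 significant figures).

Constant volume ⇒ W = 0, so Q = ΔU = nCᵥΔT with Cᵥ = 3R/2 = 12.47 J/(mol·K).
At constant V, T₂/T₁ = P₂/P₁ ⇒ ΔT = T₁(P₂/P₁ − 1) = 620·(827/728 − 1) = 84.31 K.
ΔU = (2.09)(12.47)(84.31) = 2198 J.

ΔU ≈ 2200 J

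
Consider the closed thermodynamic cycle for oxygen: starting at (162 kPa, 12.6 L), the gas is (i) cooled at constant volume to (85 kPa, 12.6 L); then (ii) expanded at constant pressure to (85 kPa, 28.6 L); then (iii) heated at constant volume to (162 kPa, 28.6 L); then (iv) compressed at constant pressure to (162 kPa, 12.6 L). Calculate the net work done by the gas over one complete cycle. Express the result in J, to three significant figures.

W_net ≈ -1230 J

Constant-volume legs do no work.
W(ii) = (85)(28.6 − 12.6) = 1360 J; W(iv) = (162)(12.6 − 28.6) = -2592 J.
W_net = 1360 − 2592 = -1232 J (the counter-clockwise enclosed area).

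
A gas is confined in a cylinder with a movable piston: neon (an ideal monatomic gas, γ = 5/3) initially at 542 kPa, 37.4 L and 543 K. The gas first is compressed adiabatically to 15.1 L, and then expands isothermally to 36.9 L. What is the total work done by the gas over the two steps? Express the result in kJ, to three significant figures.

Step 1 (adiabatic): W = (P₁V₁ − P₂V₂)/(γ−1) = (20271 − 37108)/0.667 = -25256 J.
After step 1: P = 2457 kPa, V = 15.1 L, T = 994 K.
Step 2 (isothermal): W = P₁V₁ ln(V₂/V₁) = (37108) ln(36.9/15.1) = 33157 J.
W_total = -25256 + 33157 = 7901 J.

W_total ≈ 7.90 kJ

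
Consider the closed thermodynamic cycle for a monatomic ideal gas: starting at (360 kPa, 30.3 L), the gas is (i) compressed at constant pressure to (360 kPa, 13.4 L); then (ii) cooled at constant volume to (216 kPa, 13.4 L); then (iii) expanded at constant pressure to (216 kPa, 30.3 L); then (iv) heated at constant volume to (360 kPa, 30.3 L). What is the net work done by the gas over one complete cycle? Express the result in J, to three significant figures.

Constant-volume legs do no work.
W(i) = (360)(13.4 − 30.3) = -6084 J; W(iii) = (216)(30.3 − 13.4) = 3650 J.
W_net = -6084 + 3650 = -2434 J (the counter-clockwise enclosed area).

W_net ≈ -2430 J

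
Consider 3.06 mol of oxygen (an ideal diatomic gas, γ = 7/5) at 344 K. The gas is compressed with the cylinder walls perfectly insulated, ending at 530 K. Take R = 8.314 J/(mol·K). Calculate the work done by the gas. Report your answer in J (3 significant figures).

Adiabatic ⇒ Q = 0, so W_by = −ΔU = nCᵥ(T₁ − T₂).
Cᵥ = 5R/2 = 20.79 J/(mol·K).
W = (3.06)(20.79)(344 − 530) = -11830 J.

W ≈ -11800 J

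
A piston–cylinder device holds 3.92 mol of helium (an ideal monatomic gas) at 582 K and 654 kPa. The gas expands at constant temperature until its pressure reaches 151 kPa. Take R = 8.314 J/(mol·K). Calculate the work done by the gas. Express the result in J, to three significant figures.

Isothermal process: W = nRT ln(V₂/V₁) = nRT ln(P₁/P₂).
W = (3.92)(8.314)(582) × ln(654/151)
  = 18968 × ln(4.331) = 18968 × 1.466
W_by_gas = 27804 J.

W ≈ 27800 J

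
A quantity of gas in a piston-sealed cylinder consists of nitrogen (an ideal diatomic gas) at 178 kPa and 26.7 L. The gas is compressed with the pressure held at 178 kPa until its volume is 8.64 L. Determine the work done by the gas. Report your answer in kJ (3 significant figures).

Isobaric: W = P ΔV.
W = (178 kPa)(8.64 − 26.7 L) = (178)(-18.06) = -3215 J.

W ≈ -3.21 kJ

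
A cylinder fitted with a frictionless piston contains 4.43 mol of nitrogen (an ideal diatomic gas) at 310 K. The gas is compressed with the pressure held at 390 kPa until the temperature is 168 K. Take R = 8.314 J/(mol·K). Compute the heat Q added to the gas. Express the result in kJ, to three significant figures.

Isobaric: W = nRΔT = (4.43)(8.314)(-142) = -5230 J.
ΔU = nCᵥΔT with Cᵥ = 5R/2: ΔU = (4.43)(20.79)(-142) = -13075 J.
Q = ΔU + W = -13075 − 5230 = -18305 J.

Q ≈ -18.3 kJ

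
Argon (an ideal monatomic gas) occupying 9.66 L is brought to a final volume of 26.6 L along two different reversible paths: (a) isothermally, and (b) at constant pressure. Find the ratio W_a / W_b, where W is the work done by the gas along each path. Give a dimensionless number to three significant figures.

W_a / W_b ≈ 0.578

Path (a) isothermal: W = P₁V₁ ln(V₂/V₁) → W_a/(P₁V₁) = 1.013.
Path (b) isobaric: W = P₁(V₂ − V₁) → W_b/(P₁V₁) = 1.754.
W_a / W_b = 1.013 / 1.754 = 0.5776.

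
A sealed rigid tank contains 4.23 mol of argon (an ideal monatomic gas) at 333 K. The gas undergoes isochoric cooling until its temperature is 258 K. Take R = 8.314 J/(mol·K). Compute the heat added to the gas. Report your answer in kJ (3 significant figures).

Constant volume ⇒ W = 0, so Q = ΔU = nCᵥΔT with Cᵥ = 3R/2 = 12.47 J/(mol·K).
ΔU = (4.23)(12.47)(258 − 333) = -3956 J.

Q ≈ -3.96 kJ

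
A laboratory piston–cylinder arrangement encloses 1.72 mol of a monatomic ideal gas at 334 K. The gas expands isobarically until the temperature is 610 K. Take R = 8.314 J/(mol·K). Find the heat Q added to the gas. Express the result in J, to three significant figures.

Q ≈ 9870 J

Isobaric: W = nRΔT = (1.72)(8.314)(276) = 3947 J.
ΔU = nCᵥΔT with Cᵥ = 3R/2: ΔU = (1.72)(12.47)(276) = 5920 J.
Q = ΔU + W = 5920 + 3947 = 9867 J.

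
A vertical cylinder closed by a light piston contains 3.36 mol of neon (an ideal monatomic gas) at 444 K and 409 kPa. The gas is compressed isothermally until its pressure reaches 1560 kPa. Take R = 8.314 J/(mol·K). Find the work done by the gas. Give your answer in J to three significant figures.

Isothermal process: W = nRT ln(V₂/V₁) = nRT ln(P₁/P₂).
W = (3.36)(8.314)(444) × ln(409/1560)
  = 12403 × ln(0.2622) = 12403 × -1.339
W_by_gas = -16604 J.

W ≈ -16600 J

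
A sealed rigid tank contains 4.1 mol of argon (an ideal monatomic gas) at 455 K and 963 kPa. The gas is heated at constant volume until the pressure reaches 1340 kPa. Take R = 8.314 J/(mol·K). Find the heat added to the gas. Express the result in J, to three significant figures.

Constant volume ⇒ W = 0, so Q = ΔU = nCᵥΔT with Cᵥ = 3R/2 = 12.47 J/(mol·K).
At constant V, T₂/T₁ = P₂/P₁ ⇒ ΔT = T₁(P₂/P₁ − 1) = 455·(1340/963 − 1) = 178.1 K.
ΔU = (4.1)(12.47)(178.1) = 9108 J.

Q ≈ 9110 J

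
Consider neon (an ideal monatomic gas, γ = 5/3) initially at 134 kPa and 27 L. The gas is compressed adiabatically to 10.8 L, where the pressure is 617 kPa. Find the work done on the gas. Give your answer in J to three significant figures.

W ≈ 4570 J

Adiabatic: W = (P₁V₁ − P₂V₂)/(γ − 1) with γ = 5/3.
P₁V₁ = 3618 J, P₂V₂ = 6664 J.
W = (3618 − 6664) / 0.6667 = -4568 J.
Work on gas = −W_by = 4568 J.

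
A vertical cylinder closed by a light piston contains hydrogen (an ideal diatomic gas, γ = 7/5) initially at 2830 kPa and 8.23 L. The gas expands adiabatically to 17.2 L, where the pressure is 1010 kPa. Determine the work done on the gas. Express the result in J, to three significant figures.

W ≈ -14800 J

Adiabatic: W = (P₁V₁ − P₂V₂)/(γ − 1) with γ = 7/5.
P₁V₁ = 23291 J, P₂V₂ = 17372 J.
W = (23291 − 17372) / 0.4 = 14797 J.
Work on gas = −W_by = -14797 J.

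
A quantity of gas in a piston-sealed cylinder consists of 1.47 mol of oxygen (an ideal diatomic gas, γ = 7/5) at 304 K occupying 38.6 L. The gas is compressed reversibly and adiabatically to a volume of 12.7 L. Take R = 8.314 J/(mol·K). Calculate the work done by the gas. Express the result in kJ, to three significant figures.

Adiabatic: TV^(γ−1) = const with γ = 7/5.
T₂ = T₁ (V₁/V₂)^(γ−1) = 304 × (38.6/12.7)^0.4 = 304 × 1.56 = 474.2 K.
W_by = nCᵥ(T₁ − T₂) = (1.47)(20.79)(304 − 474.2) = -5201 J.

W ≈ -5.20 kJ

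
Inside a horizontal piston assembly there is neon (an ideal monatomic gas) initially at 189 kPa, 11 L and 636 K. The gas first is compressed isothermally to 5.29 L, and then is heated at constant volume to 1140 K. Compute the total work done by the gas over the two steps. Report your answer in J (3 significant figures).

Step 1 (isothermal): W = P₁V₁ ln(V₂/V₁) = (2079) ln(5.29/11) = -1522 J.
Step 2 (isochoric): W = 0 (constant volume).
W_total = -1522 + 0 = -1522 J.

W_total ≈ -1520 J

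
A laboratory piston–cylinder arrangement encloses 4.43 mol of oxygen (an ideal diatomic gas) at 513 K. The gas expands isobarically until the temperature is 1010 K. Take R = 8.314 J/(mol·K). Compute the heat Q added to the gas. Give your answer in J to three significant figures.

Isobaric: W = nRΔT = (4.43)(8.314)(497) = 18305 J.
ΔU = nCᵥΔT with Cᵥ = 5R/2: ΔU = (4.43)(20.79)(497) = 45763 J.
Q = ΔU + W = 45763 + 18305 = 64068 J.

Q ≈ 64100 J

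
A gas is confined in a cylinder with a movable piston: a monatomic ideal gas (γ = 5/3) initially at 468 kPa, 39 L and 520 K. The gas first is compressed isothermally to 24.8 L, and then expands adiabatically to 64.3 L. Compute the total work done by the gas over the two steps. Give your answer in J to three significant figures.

Step 1 (isothermal): W = P₁V₁ ln(V₂/V₁) = (18252) ln(24.8/39) = -8263 J.
After step 1: P = 736 kPa, V = 24.8 L, T = 520 K.
Step 2 (adiabatic): W = (P₁V₁ − P₂V₂)/(γ−1) = (18252 − 9671)/0.667 = 12872 J.
W_total = -8263 + 12872 = 4609 J.

W_total ≈ 4610 J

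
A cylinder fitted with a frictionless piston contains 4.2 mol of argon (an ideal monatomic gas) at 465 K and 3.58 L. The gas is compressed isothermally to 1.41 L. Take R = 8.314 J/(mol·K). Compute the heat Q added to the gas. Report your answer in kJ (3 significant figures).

Isothermal ⇒ ΔU = 0, so Q = W = nRT ln(V₂/V₁).
Q = (4.2)(8.314)(465) ln(1.41/3.58) = 16237 × -0.9318 = -15129 J.

Q ≈ -15.1 kJ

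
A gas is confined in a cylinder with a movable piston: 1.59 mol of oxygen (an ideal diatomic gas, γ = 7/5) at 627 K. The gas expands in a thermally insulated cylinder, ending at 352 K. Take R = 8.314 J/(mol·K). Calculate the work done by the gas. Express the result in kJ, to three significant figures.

Adiabatic ⇒ Q = 0, so W_by = −ΔU = nCᵥ(T₁ − T₂).
Cᵥ = 5R/2 = 20.79 J/(mol·K).
W = (1.59)(20.79)(627 − 352) = 9088 J.

W ≈ 9.09 kJ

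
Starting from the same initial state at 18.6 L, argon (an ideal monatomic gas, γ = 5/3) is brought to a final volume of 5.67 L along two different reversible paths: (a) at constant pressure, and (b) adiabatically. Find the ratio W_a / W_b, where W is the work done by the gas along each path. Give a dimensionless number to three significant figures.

Path (a) isobaric: W = P₁(V₂ − V₁) → W_a/(P₁V₁) = -0.6952.
Path (b) adiabatic: W = P₁V₁(1 − (V₁/V₂)^(γ−1))/(γ−1) → W_b/(P₁V₁) = -1.812.
W_a / W_b = -0.6952 / -1.812 = 0.3837.

W_a / W_b ≈ 0.384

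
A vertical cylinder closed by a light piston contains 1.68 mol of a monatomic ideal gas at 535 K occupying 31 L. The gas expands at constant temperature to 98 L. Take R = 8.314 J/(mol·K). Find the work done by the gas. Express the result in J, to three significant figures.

W ≈ 8600 J

Isothermal: W = nRT ln(V₂/V₁).
W = (1.68)(8.314)(535) × ln(98/31)
  = 7473 × 1.151
W_by_gas = 8601 J.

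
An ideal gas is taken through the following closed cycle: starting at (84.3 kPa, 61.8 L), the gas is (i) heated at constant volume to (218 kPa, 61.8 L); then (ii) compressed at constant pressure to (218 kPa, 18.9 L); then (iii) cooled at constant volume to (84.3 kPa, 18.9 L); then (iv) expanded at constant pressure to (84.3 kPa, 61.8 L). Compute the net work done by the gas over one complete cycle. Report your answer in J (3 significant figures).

W_net ≈ -5740 J

Constant-volume legs do no work.
W(ii) = (218)(18.9 − 61.8) = -9352 J; W(iv) = (84.3)(61.8 − 18.9) = 3616 J.
W_net = -9352 + 3616 = -5736 J (the counter-clockwise enclosed area).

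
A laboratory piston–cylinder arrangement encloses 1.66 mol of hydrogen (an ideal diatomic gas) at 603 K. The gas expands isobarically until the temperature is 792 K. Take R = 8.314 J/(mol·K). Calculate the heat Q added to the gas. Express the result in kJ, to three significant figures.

Isobaric: W = nRΔT = (1.66)(8.314)(189) = 2608 J.
ΔU = nCᵥΔT with Cᵥ = 5R/2: ΔU = (1.66)(20.79)(189) = 6521 J.
Q = ΔU + W = 6521 + 2608 = 9130 J.

Q ≈ 9.13 kJ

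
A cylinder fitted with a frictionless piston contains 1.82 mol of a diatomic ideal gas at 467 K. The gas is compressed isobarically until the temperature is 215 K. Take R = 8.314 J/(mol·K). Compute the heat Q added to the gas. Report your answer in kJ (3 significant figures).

Q ≈ -13.3 kJ

Isobaric: W = nRΔT = (1.82)(8.314)(-252) = -3813 J.
ΔU = nCᵥΔT with Cᵥ = 5R/2: ΔU = (1.82)(20.79)(-252) = -9533 J.
Q = ΔU + W = -9533 − 3813 = -13346 J.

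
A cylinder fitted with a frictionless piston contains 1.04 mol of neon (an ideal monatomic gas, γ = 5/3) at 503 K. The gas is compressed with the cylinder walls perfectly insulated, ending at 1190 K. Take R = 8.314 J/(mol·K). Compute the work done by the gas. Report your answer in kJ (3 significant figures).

Adiabatic ⇒ Q = 0, so W_by = −ΔU = nCᵥ(T₁ − T₂).
Cᵥ = 3R/2 = 12.47 J/(mol·K).
W = (1.04)(12.47)(503 − 1190) = -8910 J.

W ≈ -8.91 kJ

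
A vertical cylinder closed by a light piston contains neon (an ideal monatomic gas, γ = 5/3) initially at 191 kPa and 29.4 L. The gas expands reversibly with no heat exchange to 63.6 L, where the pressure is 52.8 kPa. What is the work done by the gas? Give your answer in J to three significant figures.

W ≈ 3390 J

Adiabatic: W = (P₁V₁ − P₂V₂)/(γ − 1) with γ = 5/3.
P₁V₁ = 5615 J, P₂V₂ = 3358 J.
W = (5615 − 3358) / 0.6667 = 3386 J.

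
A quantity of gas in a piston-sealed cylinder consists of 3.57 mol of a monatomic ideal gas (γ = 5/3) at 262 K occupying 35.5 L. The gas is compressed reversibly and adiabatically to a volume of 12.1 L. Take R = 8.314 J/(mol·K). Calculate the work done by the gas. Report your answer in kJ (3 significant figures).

W ≈ -12.2 kJ

Adiabatic: TV^(γ−1) = const with γ = 5/3.
T₂ = T₁ (V₁/V₂)^(γ−1) = 262 × (35.5/12.1)^0.667 = 262 × 2.049 = 536.9 K.
W_by = nCᵥ(T₁ − T₂) = (3.57)(12.47)(262 − 536.9) = -12241 J.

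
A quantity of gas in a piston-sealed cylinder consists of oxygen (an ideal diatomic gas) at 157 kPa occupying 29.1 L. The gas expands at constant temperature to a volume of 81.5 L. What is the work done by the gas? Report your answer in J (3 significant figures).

W ≈ 4710 J

Isothermal: W = nRT ln(V₂/V₁) = P₁V₁ ln(V₂/V₁).
P₁V₁ = (157 kPa)(29.1 L) = 4569 J.
W = 4569 × ln(81.5/29.1) = 4569 × 1.03
W_by_gas = 4705 J.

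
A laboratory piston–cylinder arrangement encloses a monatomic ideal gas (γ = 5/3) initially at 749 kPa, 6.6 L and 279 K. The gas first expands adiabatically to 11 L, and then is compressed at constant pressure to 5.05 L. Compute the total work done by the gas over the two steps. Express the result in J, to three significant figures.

W_total ≈ 238 J

Step 1 (adiabatic): W = (P₁V₁ − P₂V₂)/(γ−1) = (4943 − 3517)/0.667 = 2140 J.
After step 1: P = 319.7 kPa, V = 11 L, T = 198.5 K.
Step 2 (isobaric): W = PΔV = (319.7 kPa)(5.05 − 11 L) = -1902 J.
W_total = 2140 − 1902 = 238 J.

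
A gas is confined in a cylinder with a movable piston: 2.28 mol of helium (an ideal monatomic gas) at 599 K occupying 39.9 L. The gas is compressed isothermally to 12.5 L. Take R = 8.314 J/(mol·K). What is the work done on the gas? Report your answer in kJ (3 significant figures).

Isothermal: W = nRT ln(V₂/V₁).
W = (2.28)(8.314)(599) × ln(12.5/39.9)
  = 11355 × -1.161
W_by_gas = -13179 J; work on gas = −W_by = 13179 J.

W ≈ 13.2 kJ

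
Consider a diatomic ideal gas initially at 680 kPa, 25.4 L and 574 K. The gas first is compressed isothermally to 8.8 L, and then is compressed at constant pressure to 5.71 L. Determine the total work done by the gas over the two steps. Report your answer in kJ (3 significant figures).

Step 1 (isothermal): W = P₁V₁ ln(V₂/V₁) = (17272) ln(8.8/25.4) = -18308 J.
After step 1: P = 1963 kPa, V = 8.8 L, T = 574 K.
Step 2 (isobaric): W = PΔV = (1963 kPa)(5.71 − 8.8 L) = -6065 J.
W_total = -18308 − 6065 = -24373 J.

W_total ≈ -24.4 kJ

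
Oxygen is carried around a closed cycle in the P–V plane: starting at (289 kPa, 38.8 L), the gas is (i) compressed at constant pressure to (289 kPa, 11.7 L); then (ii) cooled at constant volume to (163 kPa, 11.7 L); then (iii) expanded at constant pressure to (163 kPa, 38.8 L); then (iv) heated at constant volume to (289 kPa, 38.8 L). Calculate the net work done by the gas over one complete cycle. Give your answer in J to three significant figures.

W_net ≈ -3410 J

Constant-volume legs do no work.
W(i) = (289)(11.7 − 38.8) = -7832 J; W(iii) = (163)(38.8 − 11.7) = 4417 J.
W_net = -7832 + 4417 = -3415 J (the counter-clockwise enclosed area).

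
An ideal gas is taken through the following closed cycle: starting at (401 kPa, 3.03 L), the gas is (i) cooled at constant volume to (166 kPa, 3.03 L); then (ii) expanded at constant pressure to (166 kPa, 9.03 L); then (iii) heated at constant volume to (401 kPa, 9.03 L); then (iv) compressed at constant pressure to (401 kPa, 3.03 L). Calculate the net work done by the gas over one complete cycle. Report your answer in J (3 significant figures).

W_net ≈ -1410 J

Constant-volume legs do no work.
W(ii) = (166)(9.03 − 3.03) = 996 J; W(iv) = (401)(3.03 − 9.03) = -2406 J.
W_net = 996 − 2406 = -1410 J (the counter-clockwise enclosed area).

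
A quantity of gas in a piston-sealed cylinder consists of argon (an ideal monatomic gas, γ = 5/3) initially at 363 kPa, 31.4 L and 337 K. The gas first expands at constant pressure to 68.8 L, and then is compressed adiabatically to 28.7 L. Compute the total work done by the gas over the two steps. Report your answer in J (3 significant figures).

Step 1 (isobaric): W = PΔV = (363 kPa)(68.8 − 31.4 L) = 13576 J.
After step 1: P = 363 kPa, V = 68.8 L, T = 738.4 K.
Step 2 (adiabatic): W = (P₁V₁ − P₂V₂)/(γ−1) = (24974 − 44733)/0.667 = -29639 J.
W_total = 13576 − 29639 = -16062 J.

W_total ≈ -16100 J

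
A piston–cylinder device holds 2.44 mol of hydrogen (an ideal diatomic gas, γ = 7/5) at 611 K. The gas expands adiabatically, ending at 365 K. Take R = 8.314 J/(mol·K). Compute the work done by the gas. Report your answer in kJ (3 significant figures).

Adiabatic ⇒ Q = 0, so W_by = −ΔU = nCᵥ(T₁ − T₂).
Cᵥ = 5R/2 = 20.79 J/(mol·K).
W = (2.44)(20.79)(611 − 365) = 12476 J.

W ≈ 12.5 kJ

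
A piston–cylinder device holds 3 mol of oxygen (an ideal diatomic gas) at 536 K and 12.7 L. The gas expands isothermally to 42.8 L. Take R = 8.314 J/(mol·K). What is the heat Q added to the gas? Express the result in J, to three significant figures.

Q ≈ 16200 J

Isothermal ⇒ ΔU = 0, so Q = W = nRT ln(V₂/V₁).
Q = (3)(8.314)(536) ln(42.8/12.7) = 13369 × 1.215 = 16242 J.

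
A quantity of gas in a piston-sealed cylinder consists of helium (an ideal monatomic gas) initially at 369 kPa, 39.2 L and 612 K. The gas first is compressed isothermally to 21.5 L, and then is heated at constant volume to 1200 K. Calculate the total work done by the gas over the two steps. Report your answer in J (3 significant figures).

W_total ≈ -8690 J

Step 1 (isothermal): W = P₁V₁ ln(V₂/V₁) = (14465) ln(21.5/39.2) = -8688 J.
Step 2 (isochoric): W = 0 (constant volume).
W_total = -8688 + 0 = -8688 J.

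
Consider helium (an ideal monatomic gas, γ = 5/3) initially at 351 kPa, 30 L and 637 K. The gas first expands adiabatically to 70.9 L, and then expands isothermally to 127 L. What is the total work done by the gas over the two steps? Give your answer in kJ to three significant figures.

Step 1 (adiabatic): W = (P₁V₁ − P₂V₂)/(γ−1) = (10530 − 5935)/0.667 = 6893 J.
After step 1: P = 83.71 kPa, V = 70.9 L, T = 359 K.
Step 2 (isothermal): W = P₁V₁ ln(V₂/V₁) = (5935) ln(127/70.9) = 3460 J.
W_total = 6893 + 3460 = 10352 J.

W_total ≈ 10.4 kJ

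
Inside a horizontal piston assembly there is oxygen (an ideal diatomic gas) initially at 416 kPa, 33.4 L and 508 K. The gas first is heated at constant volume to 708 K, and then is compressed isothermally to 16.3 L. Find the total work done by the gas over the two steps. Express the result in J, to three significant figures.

W_total ≈ -13900 J

Step 1 (isochoric): W = 0 (constant volume).
After step 1: P = 579.8 kPa (V unchanged).
Step 2 (isothermal): W = P₁V₁ ln(V₂/V₁) = (19365) ln(16.3/33.4) = -13892 J.
W_total = 0 − 13892 = -13892 J.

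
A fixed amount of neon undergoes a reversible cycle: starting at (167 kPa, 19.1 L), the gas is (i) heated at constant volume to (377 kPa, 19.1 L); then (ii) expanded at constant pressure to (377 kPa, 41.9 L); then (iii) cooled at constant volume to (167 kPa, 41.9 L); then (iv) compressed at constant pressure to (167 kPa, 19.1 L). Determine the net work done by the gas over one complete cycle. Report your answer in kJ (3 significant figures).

W_net ≈ 4.79 kJ

Constant-volume legs do no work.
W(ii) = (377)(41.9 − 19.1) = 8596 J; W(iv) = (167)(19.1 − 41.9) = -3808 J.
W_net = 8596 − 3808 = 4788 J (the clockwise enclosed area).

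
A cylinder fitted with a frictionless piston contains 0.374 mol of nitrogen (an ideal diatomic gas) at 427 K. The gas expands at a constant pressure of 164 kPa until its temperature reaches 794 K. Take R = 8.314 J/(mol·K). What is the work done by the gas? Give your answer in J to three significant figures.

W ≈ 1140 J

Isobaric: W = P ΔV = nR ΔT.
W = (0.374)(8.314)(794 − 427) = 1141 J.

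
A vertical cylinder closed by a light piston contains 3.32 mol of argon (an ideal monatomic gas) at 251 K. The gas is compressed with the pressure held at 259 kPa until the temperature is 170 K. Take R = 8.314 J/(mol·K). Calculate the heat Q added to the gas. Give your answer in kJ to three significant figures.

Q ≈ -5.59 kJ

Isobaric: W = nRΔT = (3.32)(8.314)(-81) = -2236 J.
ΔU = nCᵥΔT with Cᵥ = 3R/2: ΔU = (3.32)(12.47)(-81) = -3354 J.
Q = ΔU + W = -3354 − 2236 = -5590 J.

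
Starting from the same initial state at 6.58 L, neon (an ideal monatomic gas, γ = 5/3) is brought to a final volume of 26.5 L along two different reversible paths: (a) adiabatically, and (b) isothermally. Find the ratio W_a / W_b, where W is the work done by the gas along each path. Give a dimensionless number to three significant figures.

W_a / W_b ≈ 0.651

Path (a) adiabatic: W = P₁V₁(1 − (V₁/V₂)^(γ−1))/(γ−1) → W_a/(P₁V₁) = 0.9074.
Path (b) isothermal: W = P₁V₁ ln(V₂/V₁) → W_b/(P₁V₁) = 1.393.
W_a / W_b = 0.9074 / 1.393 = 0.6514.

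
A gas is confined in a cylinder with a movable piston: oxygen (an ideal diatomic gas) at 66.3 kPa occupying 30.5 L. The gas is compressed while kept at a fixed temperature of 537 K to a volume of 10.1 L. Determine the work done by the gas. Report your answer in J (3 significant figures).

Isothermal: W = nRT ln(V₂/V₁) = P₁V₁ ln(V₂/V₁).
P₁V₁ = (66.3 kPa)(30.5 L) = 2022 J.
W = 2022 × ln(10.1/30.5) = 2022 × -1.105
W_by_gas = -2235 J.

W ≈ -2230 J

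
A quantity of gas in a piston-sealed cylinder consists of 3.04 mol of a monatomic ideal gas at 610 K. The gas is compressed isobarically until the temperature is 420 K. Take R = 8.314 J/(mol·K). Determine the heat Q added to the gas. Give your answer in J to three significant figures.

Isobaric: W = nRΔT = (3.04)(8.314)(-190) = -4802 J.
ΔU = nCᵥΔT with Cᵥ = 3R/2: ΔU = (3.04)(12.47)(-190) = -7203 J.
Q = ΔU + W = -7203 − 4802 = -12005 J.

Q ≈ -12000 J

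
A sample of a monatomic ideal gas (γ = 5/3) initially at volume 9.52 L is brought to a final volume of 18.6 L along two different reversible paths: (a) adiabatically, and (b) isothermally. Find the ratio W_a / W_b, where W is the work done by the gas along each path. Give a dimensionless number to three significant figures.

Path (a) adiabatic: W = P₁V₁(1 − (V₁/V₂)^(γ−1))/(γ−1) → W_a/(P₁V₁) = 0.5402.
Path (b) isothermal: W = P₁V₁ ln(V₂/V₁) → W_b/(P₁V₁) = 0.6698.
W_a / W_b = 0.5402 / 0.6698 = 0.8066.

W_a / W_b ≈ 0.807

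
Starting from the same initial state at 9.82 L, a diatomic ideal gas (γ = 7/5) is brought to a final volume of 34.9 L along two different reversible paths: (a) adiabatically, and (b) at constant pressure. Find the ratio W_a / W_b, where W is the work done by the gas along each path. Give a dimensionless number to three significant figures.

W_a / W_b ≈ 0.389

Path (a) adiabatic: W = P₁V₁(1 − (V₁/V₂)^(γ−1))/(γ−1) → W_a/(P₁V₁) = 0.9946.
Path (b) isobaric: W = P₁(V₂ − V₁) → W_b/(P₁V₁) = 2.554.
W_a / W_b = 0.9946 / 2.554 = 0.3894.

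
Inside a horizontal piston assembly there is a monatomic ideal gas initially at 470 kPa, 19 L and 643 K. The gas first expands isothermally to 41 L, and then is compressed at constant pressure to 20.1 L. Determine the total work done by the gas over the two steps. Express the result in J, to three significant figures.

W_total ≈ 2320 J

Step 1 (isothermal): W = P₁V₁ ln(V₂/V₁) = (8930) ln(41/19) = 6868 J.
After step 1: P = 217.8 kPa, V = 41 L, T = 643 K.
Step 2 (isobaric): W = PΔV = (217.8 kPa)(20.1 − 41 L) = -4552 J.
W_total = 6868 − 4552 = 2316 J.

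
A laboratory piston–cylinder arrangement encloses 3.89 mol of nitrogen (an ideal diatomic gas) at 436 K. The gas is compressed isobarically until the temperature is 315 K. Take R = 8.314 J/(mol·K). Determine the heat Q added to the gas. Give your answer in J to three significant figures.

Q ≈ -13700 J

Isobaric: W = nRΔT = (3.89)(8.314)(-121) = -3913 J.
ΔU = nCᵥΔT with Cᵥ = 5R/2: ΔU = (3.89)(20.79)(-121) = -9783 J.
Q = ΔU + W = -9783 − 3913 = -13697 J.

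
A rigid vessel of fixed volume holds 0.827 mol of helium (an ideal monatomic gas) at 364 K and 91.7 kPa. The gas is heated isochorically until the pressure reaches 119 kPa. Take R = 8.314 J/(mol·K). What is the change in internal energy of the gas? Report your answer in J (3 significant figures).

ΔU ≈ 1120 J

Constant volume ⇒ W = 0, so Q = ΔU = nCᵥΔT with Cᵥ = 3R/2 = 12.47 J/(mol·K).
At constant V, T₂/T₁ = P₂/P₁ ⇒ ΔT = T₁(P₂/P₁ − 1) = 364·(119/91.7 − 1) = 108.4 K.
ΔU = (0.827)(12.47)(108.4) = 1118 J.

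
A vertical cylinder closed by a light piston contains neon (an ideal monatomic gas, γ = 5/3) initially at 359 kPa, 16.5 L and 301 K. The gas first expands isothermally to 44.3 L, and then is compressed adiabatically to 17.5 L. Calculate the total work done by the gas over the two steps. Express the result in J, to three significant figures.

W_total ≈ -1770 J

Step 1 (isothermal): W = P₁V₁ ln(V₂/V₁) = (5924) ln(44.3/16.5) = 5850 J.
After step 1: P = 133.7 kPa, V = 44.3 L, T = 301 K.
Step 2 (adiabatic): W = (P₁V₁ − P₂V₂)/(γ−1) = (5924 − 11002)/0.667 = -7618 J.
W_total = 5850 − 7618 = -1768 J.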